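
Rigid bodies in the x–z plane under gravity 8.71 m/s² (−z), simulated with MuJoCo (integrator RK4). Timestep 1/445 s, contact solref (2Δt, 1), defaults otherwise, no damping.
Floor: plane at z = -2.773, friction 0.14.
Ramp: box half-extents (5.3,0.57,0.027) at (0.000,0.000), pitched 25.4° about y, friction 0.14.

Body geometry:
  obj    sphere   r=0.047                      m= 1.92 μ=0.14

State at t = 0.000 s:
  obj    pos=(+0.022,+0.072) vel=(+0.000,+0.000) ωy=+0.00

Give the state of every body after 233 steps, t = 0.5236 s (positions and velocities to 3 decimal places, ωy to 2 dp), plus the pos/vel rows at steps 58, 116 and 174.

State at t = 0.5236 s:
  obj    pos=(+0.352,-0.085) vel=(+1.262,-0.599) ωy=+29.72

Key-timestep trajectory:
   step    t(s)  obj.x    obj.z    obj.vx   obj.vz 
     58  0.1303   +0.042  +0.062  +0.314  -0.149
    116  0.2607   +0.104  +0.033  +0.629  -0.298
    174  0.3910   +0.206  -0.016  +0.943  -0.448


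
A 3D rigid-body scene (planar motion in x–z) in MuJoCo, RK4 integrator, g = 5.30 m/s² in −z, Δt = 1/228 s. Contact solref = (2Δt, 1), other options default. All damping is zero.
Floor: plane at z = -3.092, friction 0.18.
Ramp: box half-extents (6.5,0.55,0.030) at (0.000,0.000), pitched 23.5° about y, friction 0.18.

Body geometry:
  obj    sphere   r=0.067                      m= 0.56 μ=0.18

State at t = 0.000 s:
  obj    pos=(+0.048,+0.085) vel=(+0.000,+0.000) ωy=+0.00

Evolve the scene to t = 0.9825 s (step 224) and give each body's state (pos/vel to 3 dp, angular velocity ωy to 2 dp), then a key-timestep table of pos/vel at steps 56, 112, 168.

State at t = 0.9825 s:
  obj    pos=(+0.716,-0.206) vel=(+1.360,-0.591) ωy=+22.13

Key-timestep trajectory:
   step    t(s)  obj.x    obj.z    obj.vx   obj.vz 
     56  0.2456   +0.090  +0.067  +0.340  -0.148
    112  0.4912   +0.215  +0.012  +0.680  -0.296
    168  0.7368   +0.424  -0.079  +1.020  -0.444


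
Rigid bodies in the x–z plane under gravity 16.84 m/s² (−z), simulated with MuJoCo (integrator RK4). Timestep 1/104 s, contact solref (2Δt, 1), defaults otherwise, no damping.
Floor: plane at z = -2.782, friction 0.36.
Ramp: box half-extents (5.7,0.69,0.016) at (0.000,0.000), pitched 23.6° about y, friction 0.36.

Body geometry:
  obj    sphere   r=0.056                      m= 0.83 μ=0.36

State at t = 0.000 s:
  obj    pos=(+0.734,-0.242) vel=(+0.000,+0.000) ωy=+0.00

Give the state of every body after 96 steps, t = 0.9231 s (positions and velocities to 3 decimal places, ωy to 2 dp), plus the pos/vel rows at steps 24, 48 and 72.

State at t = 0.9231 s:
  obj    pos=(+2.614,-1.063) vel=(+4.073,-1.779) ωy=+79.36

Key-timestep trajectory:
   step    t(s)  obj.x    obj.z    obj.vx   obj.vz 
     24  0.2308   +0.852  -0.294  +1.018  -0.445
     48  0.4615   +1.204  -0.448  +2.036  -0.890
     72  0.6923   +1.791  -0.704  +3.055  -1.335


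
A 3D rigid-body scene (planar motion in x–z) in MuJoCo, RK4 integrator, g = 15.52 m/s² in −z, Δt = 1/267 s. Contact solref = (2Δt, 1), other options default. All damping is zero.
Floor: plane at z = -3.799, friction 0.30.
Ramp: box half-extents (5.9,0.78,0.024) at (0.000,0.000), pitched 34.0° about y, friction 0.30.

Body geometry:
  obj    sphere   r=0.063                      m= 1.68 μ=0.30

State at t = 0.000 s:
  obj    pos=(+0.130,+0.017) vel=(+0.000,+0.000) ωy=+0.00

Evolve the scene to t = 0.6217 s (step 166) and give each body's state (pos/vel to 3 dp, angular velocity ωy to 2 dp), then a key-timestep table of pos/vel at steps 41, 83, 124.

State at t = 0.6217 s:
  obj    pos=(+1.124,-0.653) vel=(+3.195,-2.155) ωy=+61.16

Key-timestep trajectory:
   step    t(s)  obj.x    obj.z    obj.vx   obj.vz 
     41  0.1536   +0.191  -0.024  +0.789  -0.533
     83  0.3109   +0.379  -0.150  +1.598  -1.078
    124  0.4644   +0.684  -0.357  +2.387  -1.610


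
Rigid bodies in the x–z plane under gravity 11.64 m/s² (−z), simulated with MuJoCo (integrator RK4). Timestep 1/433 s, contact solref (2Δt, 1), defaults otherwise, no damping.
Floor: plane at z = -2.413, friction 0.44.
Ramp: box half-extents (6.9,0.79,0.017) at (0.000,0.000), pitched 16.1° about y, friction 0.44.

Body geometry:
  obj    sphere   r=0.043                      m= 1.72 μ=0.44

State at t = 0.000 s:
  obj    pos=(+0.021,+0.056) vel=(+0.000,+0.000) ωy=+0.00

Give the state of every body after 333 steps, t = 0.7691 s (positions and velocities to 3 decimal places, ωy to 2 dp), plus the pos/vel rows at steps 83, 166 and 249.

State at t = 0.7691 s:
  obj    pos=(+0.676,-0.133) vel=(+1.704,-0.492) ωy=+41.23

Key-timestep trajectory:
   step    t(s)  obj.x    obj.z    obj.vx   obj.vz 
     83  0.1917   +0.062  +0.045  +0.425  -0.123
    166  0.3834   +0.184  +0.009  +0.849  -0.245
    249  0.5751   +0.387  -0.049  +1.274  -0.368


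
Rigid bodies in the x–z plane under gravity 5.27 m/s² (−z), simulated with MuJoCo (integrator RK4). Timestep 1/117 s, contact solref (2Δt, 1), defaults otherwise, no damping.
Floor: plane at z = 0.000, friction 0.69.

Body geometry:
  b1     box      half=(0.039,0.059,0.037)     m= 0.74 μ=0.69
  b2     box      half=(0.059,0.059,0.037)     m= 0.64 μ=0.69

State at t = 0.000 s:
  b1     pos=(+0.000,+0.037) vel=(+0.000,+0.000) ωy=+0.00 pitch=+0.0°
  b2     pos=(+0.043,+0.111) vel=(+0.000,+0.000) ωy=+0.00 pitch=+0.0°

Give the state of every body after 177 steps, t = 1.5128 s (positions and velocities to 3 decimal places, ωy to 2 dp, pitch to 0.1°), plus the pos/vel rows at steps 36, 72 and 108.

State at t = 1.5128 s:
  b1     pos=(+0.000,+0.037) vel=(+0.000,+0.000) ωy=+0.00 pitch=+0.0°
  b2     pos=(+0.194,+0.037) vel=(+0.000,+0.000) ωy=+0.00 pitch=+180.0°

Key-timestep trajectory:
   step    t(s)  b1.x    b1.z    b1.vx   b1.vz   b2.x    b2.z    b2.vx   b2.vz 
     36  0.3077   +0.000  +0.037  +0.000  +0.000   +0.062  +0.104  +0.155  -0.109
     72  0.6154   +0.000  +0.037  +0.000  +0.000   +0.122  +0.069  +0.112  +0.019
    108  0.9231   +0.000  +0.037  +0.000  +0.000   +0.153  +0.067  +0.162  -0.044


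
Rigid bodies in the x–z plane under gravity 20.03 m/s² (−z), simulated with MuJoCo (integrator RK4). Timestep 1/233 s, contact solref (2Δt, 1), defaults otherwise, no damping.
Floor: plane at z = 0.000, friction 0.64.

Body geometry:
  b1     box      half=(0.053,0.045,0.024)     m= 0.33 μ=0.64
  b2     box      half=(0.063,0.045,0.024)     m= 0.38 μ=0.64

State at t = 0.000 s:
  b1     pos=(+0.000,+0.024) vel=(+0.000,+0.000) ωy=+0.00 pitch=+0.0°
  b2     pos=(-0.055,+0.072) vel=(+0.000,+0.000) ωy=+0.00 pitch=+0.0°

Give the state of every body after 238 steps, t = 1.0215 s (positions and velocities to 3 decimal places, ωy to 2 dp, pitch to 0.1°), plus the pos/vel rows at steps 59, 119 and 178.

State at t = 1.0215 s:
  b1     pos=(+0.001,+0.024) vel=(+0.001,+0.000) ωy=+0.00 pitch=+0.0°
  b2     pos=(-0.073,+0.062) vel=(+0.000,-0.001) ωy=+0.02 pitch=-45.3°

Key-timestep trajectory:
   step    t(s)  b1.x    b1.z    b1.vx   b1.vz   b2.x    b2.z    b2.vx   b2.vz 
     59  0.2532   +0.000  +0.024  +0.000  +0.000   -0.080  +0.065  -0.053  +0.019
    119  0.5107   +0.000  +0.024  +0.001  +0.000   -0.073  +0.062  +0.000  -0.001
    178  0.7639   +0.000  +0.024  +0.001  +0.000   -0.073  +0.062  +0.000  -0.001


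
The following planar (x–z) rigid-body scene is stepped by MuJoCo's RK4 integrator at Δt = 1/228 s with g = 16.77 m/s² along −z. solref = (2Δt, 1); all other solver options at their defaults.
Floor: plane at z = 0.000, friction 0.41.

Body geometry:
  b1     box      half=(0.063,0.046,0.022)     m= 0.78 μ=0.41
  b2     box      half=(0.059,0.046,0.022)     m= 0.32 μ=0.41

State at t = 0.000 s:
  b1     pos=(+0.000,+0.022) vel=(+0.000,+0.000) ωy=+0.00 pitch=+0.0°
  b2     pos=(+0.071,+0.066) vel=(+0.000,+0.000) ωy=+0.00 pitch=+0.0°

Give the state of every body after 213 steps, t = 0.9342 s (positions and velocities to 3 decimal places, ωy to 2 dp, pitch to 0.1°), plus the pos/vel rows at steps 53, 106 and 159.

State at t = 0.9342 s:
  b1     pos=(+0.000,+0.022) vel=(+0.000,+0.000) ωy=+0.00 pitch=+0.0°
  b2     pos=(+0.084,+0.055) vel=(+0.001,-0.001) ωy=-0.02 pitch=+40.6°

Key-timestep trajectory:
   step    t(s)  b1.x    b1.z    b1.vx   b1.vz   b2.x    b2.z    b2.vx   b2.vz 
     53  0.2325   +0.000  +0.022  -0.001  +0.002   +0.082  +0.056  +0.033  +0.020
    106  0.4649   +0.000  +0.022  +0.000  +0.000   +0.083  +0.055  +0.001  -0.001
    159  0.6974   +0.000  +0.022  +0.000  +0.000   +0.083  +0.055  +0.001  -0.001


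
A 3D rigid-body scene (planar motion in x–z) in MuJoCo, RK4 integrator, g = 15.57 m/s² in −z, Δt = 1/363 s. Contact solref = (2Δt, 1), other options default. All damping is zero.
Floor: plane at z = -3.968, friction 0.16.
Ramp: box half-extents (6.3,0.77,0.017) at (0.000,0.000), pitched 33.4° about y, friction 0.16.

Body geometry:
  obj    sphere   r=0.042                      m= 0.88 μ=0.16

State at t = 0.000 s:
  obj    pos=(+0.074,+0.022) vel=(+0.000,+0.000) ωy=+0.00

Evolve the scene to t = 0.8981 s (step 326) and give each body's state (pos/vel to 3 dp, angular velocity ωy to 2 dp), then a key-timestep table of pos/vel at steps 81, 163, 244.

State at t = 0.8981 s:
  obj    pos=(+2.259,-1.419) vel=(+4.859,-3.227) ωy=+110.96

Key-timestep trajectory:
   step    t(s)  obj.x    obj.z    obj.vx   obj.vz 
     81  0.2231   +0.209  -0.067  +1.207  -0.801
    163  0.4490   +0.620  -0.338  +2.432  -1.607
    244  0.6722   +1.298  -0.785  +3.645  -2.397


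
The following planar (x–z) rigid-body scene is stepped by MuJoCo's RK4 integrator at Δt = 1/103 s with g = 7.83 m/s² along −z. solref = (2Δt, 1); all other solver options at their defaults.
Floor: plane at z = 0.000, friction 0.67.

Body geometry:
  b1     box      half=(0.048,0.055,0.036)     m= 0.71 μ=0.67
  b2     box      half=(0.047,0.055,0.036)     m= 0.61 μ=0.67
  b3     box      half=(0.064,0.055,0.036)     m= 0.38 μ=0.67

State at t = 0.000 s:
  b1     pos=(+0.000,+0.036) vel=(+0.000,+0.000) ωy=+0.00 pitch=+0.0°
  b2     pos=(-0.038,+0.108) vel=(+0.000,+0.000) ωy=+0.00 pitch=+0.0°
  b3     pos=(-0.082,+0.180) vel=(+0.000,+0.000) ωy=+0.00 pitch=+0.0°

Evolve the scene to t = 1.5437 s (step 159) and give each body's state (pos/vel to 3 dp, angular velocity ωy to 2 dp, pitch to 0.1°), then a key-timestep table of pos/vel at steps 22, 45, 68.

State at t = 1.5437 s:
  b1     pos=(+0.000,+0.036) vel=(+0.000,+0.000) ωy=+0.00 pitch=+0.0°
  b2     pos=(-0.091,+0.047) vel=(+0.000,+0.000) ωy=+0.00 pitch=-90.0°
  b3     pos=(-0.305,+0.036) vel=(+0.000,+0.000) ωy=+0.00 pitch=+180.0°

Key-timestep trajectory:
   step    t(s)  b1.x    b1.z    b1.vx   b1.vz   b2.x    b2.z    b2.vx   b2.vz   b3.x    b3.z    b3.vx   b3.vz 
     22  0.2136   +0.000  +0.036  +0.001  +0.000   -0.047  +0.109  -0.102  +0.005   -0.106  +0.169  -0.266  -0.156
     45  0.4369   +0.000  +0.036  +0.000  +0.000   -0.093  +0.056  -0.264  -0.864   -0.200  +0.063  -0.544  -0.080
     68  0.6602   +0.000  +0.036  +0.000  +0.000   -0.091  +0.047  +0.000  +0.000   -0.279  +0.060  -0.421  -0.292


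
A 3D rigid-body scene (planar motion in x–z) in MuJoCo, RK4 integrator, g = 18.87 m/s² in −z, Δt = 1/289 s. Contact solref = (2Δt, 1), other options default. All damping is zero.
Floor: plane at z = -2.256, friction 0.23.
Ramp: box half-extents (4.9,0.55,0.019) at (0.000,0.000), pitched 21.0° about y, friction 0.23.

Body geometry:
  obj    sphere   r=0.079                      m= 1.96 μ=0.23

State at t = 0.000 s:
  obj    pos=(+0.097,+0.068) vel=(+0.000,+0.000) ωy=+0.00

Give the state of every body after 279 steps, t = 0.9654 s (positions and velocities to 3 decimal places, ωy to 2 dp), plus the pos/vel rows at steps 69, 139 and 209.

State at t = 0.9654 s:
  obj    pos=(+2.198,-0.739) vel=(+4.354,-1.671) ωy=+59.02

Key-timestep trajectory:
   step    t(s)  obj.x    obj.z    obj.vx   obj.vz 
     69  0.2388   +0.226  +0.018  +1.077  -0.413
    139  0.4810   +0.619  -0.132  +2.169  -0.833
    209  0.7232   +1.276  -0.385  +3.261  -1.252


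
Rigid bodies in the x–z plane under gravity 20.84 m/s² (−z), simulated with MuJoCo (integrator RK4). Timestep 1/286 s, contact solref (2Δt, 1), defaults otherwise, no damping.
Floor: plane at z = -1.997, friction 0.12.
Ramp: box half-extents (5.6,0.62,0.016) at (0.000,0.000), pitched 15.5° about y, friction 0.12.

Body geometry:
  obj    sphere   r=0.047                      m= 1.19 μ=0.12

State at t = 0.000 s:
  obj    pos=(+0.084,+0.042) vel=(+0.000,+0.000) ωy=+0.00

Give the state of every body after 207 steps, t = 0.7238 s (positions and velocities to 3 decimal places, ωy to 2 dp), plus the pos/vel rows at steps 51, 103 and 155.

State at t = 0.7238 s:
  obj    pos=(+1.088,-0.236) vel=(+2.775,-0.769) ωy=+61.25

Key-timestep trajectory:
   step    t(s)  obj.x    obj.z    obj.vx   obj.vz 
     51  0.1783   +0.145  +0.025  +0.684  -0.190
    103  0.3601   +0.333  -0.027  +1.381  -0.383
    155  0.5420   +0.647  -0.114  +2.078  -0.576


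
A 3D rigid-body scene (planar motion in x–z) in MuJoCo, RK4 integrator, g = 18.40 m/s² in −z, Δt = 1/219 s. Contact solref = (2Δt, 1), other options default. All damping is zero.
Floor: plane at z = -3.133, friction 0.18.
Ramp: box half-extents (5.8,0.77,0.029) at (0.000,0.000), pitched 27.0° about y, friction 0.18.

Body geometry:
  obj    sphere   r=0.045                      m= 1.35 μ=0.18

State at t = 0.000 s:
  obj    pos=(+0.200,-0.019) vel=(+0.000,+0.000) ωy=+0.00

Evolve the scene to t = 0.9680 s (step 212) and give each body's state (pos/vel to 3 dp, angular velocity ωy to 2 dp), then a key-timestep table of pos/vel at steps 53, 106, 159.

State at t = 0.9680 s:
  obj    pos=(+2.692,-1.288) vel=(+5.147,-2.622) ωy=+128.32

Key-timestep trajectory:
   step    t(s)  obj.x    obj.z    obj.vx   obj.vz 
     53  0.2420   +0.356  -0.098  +1.287  -0.656
    106  0.4840   +0.823  -0.336  +2.574  -1.311
    159  0.7260   +1.602  -0.733  +3.860  -1.967


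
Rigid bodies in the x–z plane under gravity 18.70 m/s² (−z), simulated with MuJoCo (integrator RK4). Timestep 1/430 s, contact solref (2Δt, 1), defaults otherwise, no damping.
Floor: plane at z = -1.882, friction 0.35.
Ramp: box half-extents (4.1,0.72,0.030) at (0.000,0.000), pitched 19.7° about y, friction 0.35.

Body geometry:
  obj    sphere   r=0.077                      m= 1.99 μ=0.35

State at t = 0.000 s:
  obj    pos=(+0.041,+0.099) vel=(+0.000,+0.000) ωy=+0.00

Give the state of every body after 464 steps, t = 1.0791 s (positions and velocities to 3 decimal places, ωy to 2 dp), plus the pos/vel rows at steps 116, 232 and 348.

State at t = 1.0791 s:
  obj    pos=(+2.509,-0.785) vel=(+4.574,-1.638) ωy=+63.10

Key-timestep trajectory:
   step    t(s)  obj.x    obj.z    obj.vx   obj.vz 
    116  0.2698   +0.195  +0.044  +1.144  -0.409
    232  0.5395   +0.658  -0.122  +2.287  -0.819
    348  0.8093   +1.429  -0.398  +3.431  -1.228


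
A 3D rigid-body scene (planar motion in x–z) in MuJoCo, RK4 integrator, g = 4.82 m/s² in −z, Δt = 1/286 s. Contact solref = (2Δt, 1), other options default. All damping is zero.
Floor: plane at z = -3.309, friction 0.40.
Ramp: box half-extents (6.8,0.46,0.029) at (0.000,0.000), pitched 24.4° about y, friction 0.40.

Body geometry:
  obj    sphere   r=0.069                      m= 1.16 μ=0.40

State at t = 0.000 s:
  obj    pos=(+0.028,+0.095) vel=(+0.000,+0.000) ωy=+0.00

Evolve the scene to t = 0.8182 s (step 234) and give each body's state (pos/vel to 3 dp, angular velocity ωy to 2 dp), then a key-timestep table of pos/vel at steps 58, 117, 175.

State at t = 0.8182 s:
  obj    pos=(+0.462,-0.102) vel=(+1.060,-0.481) ωy=+16.86

Key-timestep trajectory:
   step    t(s)  obj.x    obj.z    obj.vx   obj.vz 
     58  0.2028   +0.055  +0.083  +0.263  -0.119
    117  0.4091   +0.136  +0.046  +0.530  -0.240
    175  0.6119   +0.270  -0.015  +0.793  -0.360


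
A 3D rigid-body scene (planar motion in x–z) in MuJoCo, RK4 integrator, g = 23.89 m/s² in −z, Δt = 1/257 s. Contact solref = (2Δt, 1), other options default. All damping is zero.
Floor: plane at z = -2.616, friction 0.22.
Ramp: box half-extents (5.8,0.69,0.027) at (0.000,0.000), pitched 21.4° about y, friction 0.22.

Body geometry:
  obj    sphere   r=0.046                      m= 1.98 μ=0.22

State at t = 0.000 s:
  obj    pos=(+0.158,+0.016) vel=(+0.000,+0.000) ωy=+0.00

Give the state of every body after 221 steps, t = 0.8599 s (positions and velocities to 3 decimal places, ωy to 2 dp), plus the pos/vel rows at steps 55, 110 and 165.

State at t = 0.8599 s:
  obj    pos=(+2.302,-0.824) vel=(+4.985,-1.954) ωy=+116.38

Key-timestep trajectory:
   step    t(s)  obj.x    obj.z    obj.vx   obj.vz 
     55  0.2140   +0.291  -0.036  +1.241  -0.486
    110  0.4280   +0.689  -0.192  +2.481  -0.972
    165  0.6420   +1.353  -0.452  +3.722  -1.459


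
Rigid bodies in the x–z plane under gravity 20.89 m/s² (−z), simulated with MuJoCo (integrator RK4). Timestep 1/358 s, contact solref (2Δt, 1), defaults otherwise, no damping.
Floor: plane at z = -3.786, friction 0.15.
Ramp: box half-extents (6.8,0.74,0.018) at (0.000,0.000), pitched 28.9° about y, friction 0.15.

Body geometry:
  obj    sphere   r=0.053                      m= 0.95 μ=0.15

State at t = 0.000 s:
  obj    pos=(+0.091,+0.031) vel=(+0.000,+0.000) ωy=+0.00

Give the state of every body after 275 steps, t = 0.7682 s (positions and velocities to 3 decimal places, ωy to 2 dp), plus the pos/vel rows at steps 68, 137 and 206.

State at t = 0.7682 s:
  obj    pos=(+1.990,-1.018) vel=(+4.944,-2.732) ωy=+99.33

Key-timestep trajectory:
   step    t(s)  obj.x    obj.z    obj.vx   obj.vz 
     68  0.1899   +0.207  -0.033  +1.227  -0.664
    137  0.3827   +0.562  -0.229  +2.469  -1.346
    206  0.5754   +1.157  -0.558  +3.707  -2.037


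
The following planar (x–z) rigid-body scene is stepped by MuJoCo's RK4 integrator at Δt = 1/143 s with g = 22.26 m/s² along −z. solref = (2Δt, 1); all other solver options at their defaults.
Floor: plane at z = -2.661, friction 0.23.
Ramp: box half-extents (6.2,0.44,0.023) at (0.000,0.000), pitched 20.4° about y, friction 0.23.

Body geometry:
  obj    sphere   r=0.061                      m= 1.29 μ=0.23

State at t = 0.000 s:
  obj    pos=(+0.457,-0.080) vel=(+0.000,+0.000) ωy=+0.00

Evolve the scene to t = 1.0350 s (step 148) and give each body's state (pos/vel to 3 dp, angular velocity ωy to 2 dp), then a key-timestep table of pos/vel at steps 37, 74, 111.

State at t = 1.0350 s:
  obj    pos=(+3.239,-1.115) vel=(+5.376,-1.999) ωy=+94.01

Key-timestep trajectory:
   step    t(s)  obj.x    obj.z    obj.vx   obj.vz 
     37  0.2587   +0.631  -0.145  +1.344  -0.500
     74  0.5175   +1.153  -0.339  +2.688  -1.000
    111  0.7762   +2.022  -0.662  +4.032  -1.500


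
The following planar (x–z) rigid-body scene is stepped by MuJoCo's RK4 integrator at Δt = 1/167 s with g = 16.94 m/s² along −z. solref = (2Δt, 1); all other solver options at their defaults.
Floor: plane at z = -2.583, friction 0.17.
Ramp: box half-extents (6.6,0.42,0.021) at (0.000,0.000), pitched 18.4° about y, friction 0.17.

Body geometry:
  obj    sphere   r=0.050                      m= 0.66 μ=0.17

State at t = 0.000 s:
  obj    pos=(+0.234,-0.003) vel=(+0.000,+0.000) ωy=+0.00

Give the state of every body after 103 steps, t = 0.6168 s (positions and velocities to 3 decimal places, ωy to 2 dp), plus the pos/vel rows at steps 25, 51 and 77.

State at t = 0.6168 s:
  obj    pos=(+0.923,-0.232) vel=(+2.235,-0.744) ωy=+47.09

Key-timestep trajectory:
   step    t(s)  obj.x    obj.z    obj.vx   obj.vz 
     25  0.1497   +0.275  -0.017  +0.543  -0.181
     51  0.3054   +0.403  -0.059  +1.107  -0.368
     77  0.4611   +0.619  -0.131  +1.671  -0.556


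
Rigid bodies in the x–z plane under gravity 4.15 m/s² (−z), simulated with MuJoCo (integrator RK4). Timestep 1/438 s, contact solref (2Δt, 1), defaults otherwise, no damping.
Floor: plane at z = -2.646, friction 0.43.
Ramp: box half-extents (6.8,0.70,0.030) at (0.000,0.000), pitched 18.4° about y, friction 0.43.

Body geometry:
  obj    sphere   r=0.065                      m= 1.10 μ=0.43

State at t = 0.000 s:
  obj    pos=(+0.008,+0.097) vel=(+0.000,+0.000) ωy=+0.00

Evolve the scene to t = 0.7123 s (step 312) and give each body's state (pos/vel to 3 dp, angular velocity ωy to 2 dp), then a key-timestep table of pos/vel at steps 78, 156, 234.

State at t = 0.7123 s:
  obj    pos=(+0.233,+0.022) vel=(+0.632,-0.210) ωy=+10.25

Key-timestep trajectory:
   step    t(s)  obj.x    obj.z    obj.vx   obj.vz 
     78  0.1781   +0.022  +0.093  +0.158  -0.053
    156  0.3562   +0.064  +0.079  +0.316  -0.105
    234  0.5342   +0.135  +0.055  +0.474  -0.158


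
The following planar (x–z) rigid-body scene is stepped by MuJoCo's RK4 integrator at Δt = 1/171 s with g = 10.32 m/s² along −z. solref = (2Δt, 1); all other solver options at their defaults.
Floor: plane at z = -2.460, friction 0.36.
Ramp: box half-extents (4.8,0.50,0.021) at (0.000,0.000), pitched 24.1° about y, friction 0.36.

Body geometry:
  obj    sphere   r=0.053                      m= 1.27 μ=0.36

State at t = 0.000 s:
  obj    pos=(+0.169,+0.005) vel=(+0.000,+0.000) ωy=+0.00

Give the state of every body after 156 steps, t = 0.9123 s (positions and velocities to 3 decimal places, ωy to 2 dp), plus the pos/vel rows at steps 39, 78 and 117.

State at t = 0.9123 s:
  obj    pos=(+1.313,-0.506) vel=(+2.507,-1.121) ωy=+51.80

Key-timestep trajectory:
   step    t(s)  obj.x    obj.z    obj.vx   obj.vz 
     39  0.2281   +0.241  -0.027  +0.627  -0.280
     78  0.4561   +0.455  -0.123  +1.253  -0.561
    117  0.6842   +0.812  -0.282  +1.880  -0.841


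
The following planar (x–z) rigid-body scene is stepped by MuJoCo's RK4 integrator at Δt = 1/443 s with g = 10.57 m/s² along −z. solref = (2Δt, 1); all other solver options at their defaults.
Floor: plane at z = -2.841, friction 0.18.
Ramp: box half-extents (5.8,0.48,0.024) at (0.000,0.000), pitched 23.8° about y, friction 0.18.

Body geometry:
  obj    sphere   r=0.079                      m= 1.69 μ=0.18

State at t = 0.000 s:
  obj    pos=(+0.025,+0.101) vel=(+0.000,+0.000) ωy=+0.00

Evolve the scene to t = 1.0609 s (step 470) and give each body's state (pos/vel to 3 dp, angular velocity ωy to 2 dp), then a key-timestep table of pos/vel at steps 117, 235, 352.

State at t = 1.0609 s:
  obj    pos=(+1.594,-0.591) vel=(+2.958,-1.304) ωy=+40.91

Key-timestep trajectory:
   step    t(s)  obj.x    obj.z    obj.vx   obj.vz 
    117  0.2641   +0.122  +0.059  +0.736  -0.325
    235  0.5305   +0.417  -0.072  +1.479  -0.652
    352  0.7946   +0.905  -0.287  +2.215  -0.977


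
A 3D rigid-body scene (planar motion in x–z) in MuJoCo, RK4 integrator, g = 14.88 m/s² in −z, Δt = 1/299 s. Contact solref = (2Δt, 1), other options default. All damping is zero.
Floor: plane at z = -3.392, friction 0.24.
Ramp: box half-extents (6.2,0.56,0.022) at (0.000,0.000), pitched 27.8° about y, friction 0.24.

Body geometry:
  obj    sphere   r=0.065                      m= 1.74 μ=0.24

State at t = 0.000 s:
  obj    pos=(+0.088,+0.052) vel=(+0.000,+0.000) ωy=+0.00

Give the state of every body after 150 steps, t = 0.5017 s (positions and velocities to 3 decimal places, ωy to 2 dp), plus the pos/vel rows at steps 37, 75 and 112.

State at t = 0.5017 s:
  obj    pos=(+0.640,-0.239) vel=(+2.200,-1.160) ωy=+38.25

Key-timestep trajectory:
   step    t(s)  obj.x    obj.z    obj.vx   obj.vz 
     37  0.1237   +0.122  +0.034  +0.543  -0.286
     75  0.2508   +0.226  -0.021  +1.100  -0.580
    112  0.3746   +0.396  -0.110  +1.643  -0.866


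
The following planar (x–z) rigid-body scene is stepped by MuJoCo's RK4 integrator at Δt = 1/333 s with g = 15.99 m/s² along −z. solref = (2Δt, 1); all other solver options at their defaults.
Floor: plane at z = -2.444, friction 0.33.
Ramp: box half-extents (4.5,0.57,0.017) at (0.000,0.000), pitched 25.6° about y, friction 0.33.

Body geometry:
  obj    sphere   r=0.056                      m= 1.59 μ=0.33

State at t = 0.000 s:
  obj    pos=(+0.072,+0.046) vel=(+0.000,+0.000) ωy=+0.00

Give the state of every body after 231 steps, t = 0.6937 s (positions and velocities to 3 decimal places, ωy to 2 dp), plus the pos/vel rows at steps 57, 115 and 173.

State at t = 0.6937 s:
  obj    pos=(+1.143,-0.467) vel=(+3.087,-1.479) ωy=+61.12

Key-timestep trajectory:
   step    t(s)  obj.x    obj.z    obj.vx   obj.vz 
     57  0.1712   +0.137  +0.015  +0.762  -0.365
    115  0.3453   +0.338  -0.081  +1.537  -0.736
    173  0.5195   +0.673  -0.241  +2.312  -1.108


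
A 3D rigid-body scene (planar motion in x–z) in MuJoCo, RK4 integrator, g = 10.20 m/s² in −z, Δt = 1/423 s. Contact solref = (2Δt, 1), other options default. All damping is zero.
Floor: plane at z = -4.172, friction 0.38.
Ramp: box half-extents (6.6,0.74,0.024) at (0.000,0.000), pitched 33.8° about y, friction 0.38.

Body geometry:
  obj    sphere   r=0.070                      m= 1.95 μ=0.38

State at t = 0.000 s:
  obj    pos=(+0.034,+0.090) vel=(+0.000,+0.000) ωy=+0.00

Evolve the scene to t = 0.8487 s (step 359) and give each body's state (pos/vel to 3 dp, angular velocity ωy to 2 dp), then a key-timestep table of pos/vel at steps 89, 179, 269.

State at t = 0.8487 s:
  obj    pos=(+1.247,-0.722) vel=(+2.858,-1.914) ωy=+49.13

Key-timestep trajectory:
   step    t(s)  obj.x    obj.z    obj.vx   obj.vz 
     89  0.2104   +0.109  +0.040  +0.709  -0.474
    179  0.4232   +0.336  -0.112  +1.425  -0.954
    269  0.6359   +0.715  -0.366  +2.142  -1.434


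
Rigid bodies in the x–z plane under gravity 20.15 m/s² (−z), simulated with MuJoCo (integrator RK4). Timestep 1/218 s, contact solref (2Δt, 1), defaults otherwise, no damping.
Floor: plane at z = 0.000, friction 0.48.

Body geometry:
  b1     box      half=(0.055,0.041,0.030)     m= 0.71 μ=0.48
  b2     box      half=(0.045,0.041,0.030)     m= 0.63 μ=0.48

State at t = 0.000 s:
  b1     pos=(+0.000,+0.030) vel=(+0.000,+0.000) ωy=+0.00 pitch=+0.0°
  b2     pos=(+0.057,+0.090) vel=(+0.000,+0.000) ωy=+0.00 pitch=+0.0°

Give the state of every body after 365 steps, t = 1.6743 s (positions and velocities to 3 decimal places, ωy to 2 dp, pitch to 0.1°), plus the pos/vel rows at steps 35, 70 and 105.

State at t = 1.6743 s:
  b1     pos=(+0.000,+0.030) vel=(+0.000,+0.000) ωy=+0.00 pitch=+0.0°
  b2     pos=(+0.100,+0.045) vel=(+0.000,+0.000) ωy=+0.00 pitch=+90.0°

Key-timestep trajectory:
   step    t(s)  b1.x    b1.z    b1.vx   b1.vz   b2.x    b2.z    b2.vx   b2.vz 
     35  0.1606   +0.000  +0.030  +0.000  +0.000   +0.072  +0.085  +0.268  -0.167
     70  0.3211   +0.000  +0.030  +0.000  +0.000   +0.120  +0.053  +0.084  +0.017
    105  0.4817   +0.000  +0.030  +0.000  +0.000   +0.098  +0.045  -0.178  +0.078


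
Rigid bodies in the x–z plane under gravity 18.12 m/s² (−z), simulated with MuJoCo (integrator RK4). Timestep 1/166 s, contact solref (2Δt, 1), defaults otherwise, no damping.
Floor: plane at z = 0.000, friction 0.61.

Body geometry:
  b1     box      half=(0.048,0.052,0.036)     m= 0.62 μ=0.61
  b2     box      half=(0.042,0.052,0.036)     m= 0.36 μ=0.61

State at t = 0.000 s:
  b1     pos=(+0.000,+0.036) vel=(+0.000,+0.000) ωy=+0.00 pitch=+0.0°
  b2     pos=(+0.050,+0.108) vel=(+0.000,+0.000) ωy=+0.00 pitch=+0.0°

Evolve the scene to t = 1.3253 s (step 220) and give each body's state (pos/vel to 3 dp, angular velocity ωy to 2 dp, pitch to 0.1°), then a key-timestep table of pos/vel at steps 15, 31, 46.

State at t = 1.3253 s:
  b1     pos=(+0.000,+0.036) vel=(+0.000,+0.000) ωy=+0.00 pitch=+0.0°
  b2     pos=(+0.094,+0.042) vel=(+0.000,+0.000) ωy=+0.00 pitch=+90.0°

Key-timestep trajectory:
   step    t(s)  b1.x    b1.z    b1.vx   b1.vz   b2.x    b2.z    b2.vx   b2.vz 
     15  0.0904   +0.000  +0.036  +0.000  +0.000   +0.053  +0.108  +0.072  -0.008
     31  0.1867   +0.000  +0.036  +0.000  +0.000   +0.069  +0.101  +0.302  -0.249
     46  0.2771   +0.000  +0.036  +0.000  +0.000   +0.097  +0.037  -0.083  +0.016


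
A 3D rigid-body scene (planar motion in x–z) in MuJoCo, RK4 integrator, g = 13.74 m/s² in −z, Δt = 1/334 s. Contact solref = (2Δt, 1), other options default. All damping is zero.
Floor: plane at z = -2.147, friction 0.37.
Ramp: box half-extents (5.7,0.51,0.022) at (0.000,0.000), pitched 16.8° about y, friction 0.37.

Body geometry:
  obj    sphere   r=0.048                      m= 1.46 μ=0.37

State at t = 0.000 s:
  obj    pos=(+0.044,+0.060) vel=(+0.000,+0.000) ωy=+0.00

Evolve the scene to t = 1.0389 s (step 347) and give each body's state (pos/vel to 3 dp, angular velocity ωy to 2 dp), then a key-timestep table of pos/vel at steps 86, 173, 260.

State at t = 1.0389 s:
  obj    pos=(+1.510,-0.383) vel=(+2.821,-0.852) ωy=+61.39

Key-timestep trajectory:
   step    t(s)  obj.x    obj.z    obj.vx   obj.vz 
     86  0.2575   +0.134  +0.033  +0.699  -0.211
    173  0.5180   +0.408  -0.050  +1.407  -0.425
    260  0.7784   +0.867  -0.189  +2.114  -0.638


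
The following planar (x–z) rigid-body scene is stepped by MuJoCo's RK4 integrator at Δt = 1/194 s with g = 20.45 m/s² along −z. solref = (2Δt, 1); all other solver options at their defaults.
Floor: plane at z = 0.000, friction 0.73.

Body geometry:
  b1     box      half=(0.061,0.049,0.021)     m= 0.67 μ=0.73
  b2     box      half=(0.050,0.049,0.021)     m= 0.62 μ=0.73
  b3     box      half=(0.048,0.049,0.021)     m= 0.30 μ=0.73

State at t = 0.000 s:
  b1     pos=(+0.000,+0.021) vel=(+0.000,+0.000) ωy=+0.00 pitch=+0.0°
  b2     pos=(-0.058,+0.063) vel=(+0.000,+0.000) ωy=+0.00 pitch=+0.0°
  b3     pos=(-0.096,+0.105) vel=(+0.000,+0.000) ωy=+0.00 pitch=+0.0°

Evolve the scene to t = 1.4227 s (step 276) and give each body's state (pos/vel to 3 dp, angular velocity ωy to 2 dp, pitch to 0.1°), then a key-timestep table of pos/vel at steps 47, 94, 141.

State at t = 1.4227 s:
  b1     pos=(+0.000,+0.021) vel=(+0.000,+0.000) ωy=+0.00 pitch=+0.0°
  b2     pos=(-0.105,+0.050) vel=(+0.000,+0.000) ωy=+0.00 pitch=-90.0°
  b3     pos=(-0.242,+0.021) vel=(+0.000,+0.000) ωy=+0.00 pitch=+180.0°

Key-timestep trajectory:
   step    t(s)  b1.x    b1.z    b1.vx   b1.vz   b2.x    b2.z    b2.vx   b2.vz   b3.x    b3.z    b3.vx   b3.vz 
     47  0.2423   +0.000  +0.021  +0.000  +0.000   -0.110  +0.051  -0.233  +0.115   -0.165  +0.050  -0.397  -0.160
     94  0.4845   +0.000  +0.021  +0.000  +0.000   -0.111  +0.052  +0.217  -0.105   -0.214  +0.047  -0.383  -0.168
    141  0.7268   +0.000  +0.021  +0.000  +0.000   -0.106  +0.050  +0.178  -0.068   -0.242  +0.021  +0.000  +0.000


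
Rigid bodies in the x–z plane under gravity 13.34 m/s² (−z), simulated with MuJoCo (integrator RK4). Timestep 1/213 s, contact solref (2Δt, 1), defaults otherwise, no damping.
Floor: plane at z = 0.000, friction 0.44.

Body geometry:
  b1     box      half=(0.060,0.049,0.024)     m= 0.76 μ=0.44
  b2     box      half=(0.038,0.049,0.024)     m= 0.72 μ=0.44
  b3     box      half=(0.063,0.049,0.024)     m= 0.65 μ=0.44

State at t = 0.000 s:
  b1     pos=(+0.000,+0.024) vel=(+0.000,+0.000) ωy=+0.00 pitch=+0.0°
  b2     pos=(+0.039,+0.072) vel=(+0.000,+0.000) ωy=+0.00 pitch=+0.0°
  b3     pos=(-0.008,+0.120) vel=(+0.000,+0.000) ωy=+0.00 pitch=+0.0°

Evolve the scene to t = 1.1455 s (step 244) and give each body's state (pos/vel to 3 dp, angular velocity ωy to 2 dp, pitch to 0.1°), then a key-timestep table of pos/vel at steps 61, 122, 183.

State at t = 1.1455 s:
  b1     pos=(+0.000,+0.024) vel=(+0.000,+0.000) ωy=+0.00 pitch=+0.0°
  b2     pos=(+0.040,+0.072) vel=(+0.001,+0.000) ωy=+0.00 pitch=+0.0°
  b3     pos=(-0.022,+0.107) vel=(-0.001,-0.001) ωy=+0.02 pitch=-40.8°

Key-timestep trajectory:
   step    t(s)  b1.x    b1.z    b1.vx   b1.vz   b2.x    b2.z    b2.vx   b2.vz   b3.x    b3.z    b3.vx   b3.vz 
     61  0.2864   +0.000  +0.024  +0.001  +0.000   +0.039  +0.072  +0.005  +0.004   -0.021  +0.108  -0.028  +0.003
    122  0.5728   +0.000  +0.024  +0.000  +0.000   +0.040  +0.072  +0.001  +0.000   -0.021  +0.108  -0.001  -0.001
    183  0.8592   +0.000  +0.024  +0.000  +0.000   +0.040  +0.072  +0.001  +0.000   -0.021  +0.108  -0.001  -0.001


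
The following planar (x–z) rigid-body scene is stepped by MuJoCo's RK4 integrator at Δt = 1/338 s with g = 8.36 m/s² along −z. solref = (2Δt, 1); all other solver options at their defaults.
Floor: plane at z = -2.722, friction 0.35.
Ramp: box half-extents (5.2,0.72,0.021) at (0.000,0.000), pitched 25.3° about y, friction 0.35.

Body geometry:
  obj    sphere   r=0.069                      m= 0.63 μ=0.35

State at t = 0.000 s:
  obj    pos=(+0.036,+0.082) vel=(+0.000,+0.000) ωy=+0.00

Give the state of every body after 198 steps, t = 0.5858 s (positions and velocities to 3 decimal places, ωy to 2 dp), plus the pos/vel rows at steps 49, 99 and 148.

State at t = 0.5858 s:
  obj    pos=(+0.432,-0.105) vel=(+1.352,-0.639) ωy=+21.66

Key-timestep trajectory:
   step    t(s)  obj.x    obj.z    obj.vx   obj.vz 
     49  0.1450   +0.060  +0.071  +0.335  -0.158
     99  0.2929   +0.135  +0.036  +0.676  -0.319
    148  0.4379   +0.257  -0.022  +1.010  -0.478


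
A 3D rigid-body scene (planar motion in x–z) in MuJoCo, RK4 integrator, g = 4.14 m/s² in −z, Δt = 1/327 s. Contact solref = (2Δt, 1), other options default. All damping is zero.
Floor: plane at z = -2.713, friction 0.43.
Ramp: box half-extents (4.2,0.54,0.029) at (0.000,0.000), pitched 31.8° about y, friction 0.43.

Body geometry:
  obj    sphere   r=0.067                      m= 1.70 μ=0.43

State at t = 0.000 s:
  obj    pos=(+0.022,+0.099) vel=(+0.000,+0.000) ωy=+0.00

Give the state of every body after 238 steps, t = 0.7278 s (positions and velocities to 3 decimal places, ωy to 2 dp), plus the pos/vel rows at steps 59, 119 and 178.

State at t = 0.7278 s:
  obj    pos=(+0.373,-0.118) vel=(+0.964,-0.598) ωy=+16.93

Key-timestep trajectory:
   step    t(s)  obj.x    obj.z    obj.vx   obj.vz 
     59  0.1804   +0.044  +0.086  +0.239  -0.148
    119  0.3639   +0.110  +0.045  +0.482  -0.299
    178  0.5443   +0.218  -0.022  +0.721  -0.447


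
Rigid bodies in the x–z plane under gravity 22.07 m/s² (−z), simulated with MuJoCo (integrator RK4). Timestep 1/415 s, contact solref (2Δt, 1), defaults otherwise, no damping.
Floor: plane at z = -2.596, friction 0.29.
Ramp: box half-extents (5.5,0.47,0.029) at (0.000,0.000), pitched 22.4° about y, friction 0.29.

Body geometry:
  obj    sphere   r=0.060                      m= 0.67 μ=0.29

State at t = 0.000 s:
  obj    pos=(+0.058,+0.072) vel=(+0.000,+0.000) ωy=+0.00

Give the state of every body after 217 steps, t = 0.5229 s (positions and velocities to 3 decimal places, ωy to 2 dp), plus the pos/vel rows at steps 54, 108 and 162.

State at t = 0.5229 s:
  obj    pos=(+0.817,-0.241) vel=(+2.904,-1.197) ωy=+52.34

Key-timestep trajectory:
   step    t(s)  obj.x    obj.z    obj.vx   obj.vz 
     54  0.1301   +0.105  +0.053  +0.723  -0.298
    108  0.2602   +0.246  -0.005  +1.446  -0.596
    162  0.3904   +0.481  -0.102  +2.168  -0.894


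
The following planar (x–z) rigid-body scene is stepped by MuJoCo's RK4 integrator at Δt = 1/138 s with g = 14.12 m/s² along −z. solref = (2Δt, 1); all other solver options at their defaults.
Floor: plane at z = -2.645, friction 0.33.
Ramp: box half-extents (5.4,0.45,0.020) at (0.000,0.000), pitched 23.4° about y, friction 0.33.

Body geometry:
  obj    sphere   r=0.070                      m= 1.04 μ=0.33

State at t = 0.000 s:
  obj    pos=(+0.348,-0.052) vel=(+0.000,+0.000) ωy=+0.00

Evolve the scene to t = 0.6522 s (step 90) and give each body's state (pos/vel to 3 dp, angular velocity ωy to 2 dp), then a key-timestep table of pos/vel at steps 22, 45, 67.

State at t = 0.6522 s:
  obj    pos=(+1.130,-0.391) vel=(+2.397,-1.037) ωy=+37.30

Key-timestep trajectory:
   step    t(s)  obj.x    obj.z    obj.vx   obj.vz 
     22  0.1594   +0.395  -0.073  +0.586  -0.254
     45  0.3261   +0.543  -0.137  +1.199  -0.519
     67  0.4855   +0.781  -0.240  +1.785  -0.772


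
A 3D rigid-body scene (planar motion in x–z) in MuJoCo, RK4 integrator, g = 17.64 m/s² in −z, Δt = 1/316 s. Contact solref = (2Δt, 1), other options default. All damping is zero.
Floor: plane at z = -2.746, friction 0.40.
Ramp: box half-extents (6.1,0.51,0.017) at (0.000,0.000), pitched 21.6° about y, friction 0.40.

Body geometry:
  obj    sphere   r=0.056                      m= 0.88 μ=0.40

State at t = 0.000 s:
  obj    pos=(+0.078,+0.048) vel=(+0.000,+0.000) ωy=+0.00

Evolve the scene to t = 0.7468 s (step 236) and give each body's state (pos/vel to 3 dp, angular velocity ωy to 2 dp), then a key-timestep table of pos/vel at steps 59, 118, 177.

State at t = 0.7468 s:
  obj    pos=(+1.281,-0.429) vel=(+3.221,-1.275) ωy=+61.85

Key-timestep trajectory:
   step    t(s)  obj.x    obj.z    obj.vx   obj.vz 
     59  0.1867   +0.153  +0.018  +0.805  -0.319
    118  0.3734   +0.379  -0.071  +1.610  -0.638
    177  0.5601   +0.755  -0.220  +2.416  -0.956


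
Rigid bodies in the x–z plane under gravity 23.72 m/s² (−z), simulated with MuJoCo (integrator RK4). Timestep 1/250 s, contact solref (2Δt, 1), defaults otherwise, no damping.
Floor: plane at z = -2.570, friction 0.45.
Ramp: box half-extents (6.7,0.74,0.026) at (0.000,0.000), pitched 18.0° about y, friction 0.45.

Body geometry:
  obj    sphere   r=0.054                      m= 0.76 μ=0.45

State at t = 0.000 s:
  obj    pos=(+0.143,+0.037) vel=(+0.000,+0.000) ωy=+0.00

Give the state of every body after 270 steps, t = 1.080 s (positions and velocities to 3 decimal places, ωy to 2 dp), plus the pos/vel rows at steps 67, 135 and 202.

State at t = 1.080 s:
  obj    pos=(+3.047,-0.906) vel=(+5.377,-1.747) ωy=+104.70

Key-timestep trajectory:
   step    t(s)  obj.x    obj.z    obj.vx   obj.vz 
     67  0.2680   +0.322  -0.021  +1.334  -0.434
    135  0.5400   +0.869  -0.198  +2.689  -0.874
    202  0.8080   +1.769  -0.491  +4.023  -1.307


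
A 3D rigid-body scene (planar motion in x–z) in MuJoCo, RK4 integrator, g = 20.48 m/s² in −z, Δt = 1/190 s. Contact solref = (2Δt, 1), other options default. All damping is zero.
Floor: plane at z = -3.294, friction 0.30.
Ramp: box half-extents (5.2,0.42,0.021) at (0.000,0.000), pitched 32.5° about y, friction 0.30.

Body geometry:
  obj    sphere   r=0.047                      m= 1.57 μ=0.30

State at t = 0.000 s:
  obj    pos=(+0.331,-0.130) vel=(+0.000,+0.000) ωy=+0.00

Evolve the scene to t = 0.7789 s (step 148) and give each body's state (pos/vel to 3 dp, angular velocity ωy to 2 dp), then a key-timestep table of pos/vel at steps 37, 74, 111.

State at t = 0.7789 s:
  obj    pos=(+2.342,-1.412) vel=(+5.164,-3.290) ωy=+130.23

Key-timestep trajectory:
   step    t(s)  obj.x    obj.z    obj.vx   obj.vz 
     37  0.1947   +0.457  -0.210  +1.291  -0.823
     74  0.3895   +0.834  -0.451  +2.582  -1.645
    111  0.5842   +1.462  -0.851  +3.873  -2.467


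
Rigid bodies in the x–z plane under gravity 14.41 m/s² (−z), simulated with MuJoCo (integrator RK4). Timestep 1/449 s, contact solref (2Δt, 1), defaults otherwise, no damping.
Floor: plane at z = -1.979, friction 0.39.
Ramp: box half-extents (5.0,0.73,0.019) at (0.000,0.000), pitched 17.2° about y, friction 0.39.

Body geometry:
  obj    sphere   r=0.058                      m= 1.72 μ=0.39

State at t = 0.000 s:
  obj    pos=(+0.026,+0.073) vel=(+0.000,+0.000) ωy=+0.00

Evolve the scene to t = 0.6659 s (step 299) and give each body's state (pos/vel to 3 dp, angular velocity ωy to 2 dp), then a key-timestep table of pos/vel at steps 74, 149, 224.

State at t = 0.6659 s:
  obj    pos=(+0.671,-0.127) vel=(+1.936,-0.599) ωy=+34.94

Key-timestep trajectory:
   step    t(s)  obj.x    obj.z    obj.vx   obj.vz 
     74  0.1648   +0.065  +0.060  +0.479  -0.148
    149  0.3318   +0.186  +0.023  +0.965  -0.299
    224  0.4989   +0.388  -0.039  +1.451  -0.449


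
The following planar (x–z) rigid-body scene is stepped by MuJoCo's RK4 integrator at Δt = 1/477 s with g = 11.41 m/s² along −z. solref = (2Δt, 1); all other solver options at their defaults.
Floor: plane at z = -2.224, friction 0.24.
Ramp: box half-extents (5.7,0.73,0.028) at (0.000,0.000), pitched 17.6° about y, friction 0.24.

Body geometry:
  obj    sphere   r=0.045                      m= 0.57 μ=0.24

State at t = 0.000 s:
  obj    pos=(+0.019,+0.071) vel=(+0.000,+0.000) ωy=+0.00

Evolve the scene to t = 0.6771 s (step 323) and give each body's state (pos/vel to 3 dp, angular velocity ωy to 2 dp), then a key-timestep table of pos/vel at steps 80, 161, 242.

State at t = 0.6771 s:
  obj    pos=(+0.557,-0.100) vel=(+1.591,-0.505) ωy=+37.08

Key-timestep trajectory:
   step    t(s)  obj.x    obj.z    obj.vx   obj.vz 
     80  0.1677   +0.052  +0.060  +0.394  -0.125
    161  0.3375   +0.153  +0.028  +0.793  -0.252
    242  0.5073   +0.321  -0.025  +1.192  -0.378
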